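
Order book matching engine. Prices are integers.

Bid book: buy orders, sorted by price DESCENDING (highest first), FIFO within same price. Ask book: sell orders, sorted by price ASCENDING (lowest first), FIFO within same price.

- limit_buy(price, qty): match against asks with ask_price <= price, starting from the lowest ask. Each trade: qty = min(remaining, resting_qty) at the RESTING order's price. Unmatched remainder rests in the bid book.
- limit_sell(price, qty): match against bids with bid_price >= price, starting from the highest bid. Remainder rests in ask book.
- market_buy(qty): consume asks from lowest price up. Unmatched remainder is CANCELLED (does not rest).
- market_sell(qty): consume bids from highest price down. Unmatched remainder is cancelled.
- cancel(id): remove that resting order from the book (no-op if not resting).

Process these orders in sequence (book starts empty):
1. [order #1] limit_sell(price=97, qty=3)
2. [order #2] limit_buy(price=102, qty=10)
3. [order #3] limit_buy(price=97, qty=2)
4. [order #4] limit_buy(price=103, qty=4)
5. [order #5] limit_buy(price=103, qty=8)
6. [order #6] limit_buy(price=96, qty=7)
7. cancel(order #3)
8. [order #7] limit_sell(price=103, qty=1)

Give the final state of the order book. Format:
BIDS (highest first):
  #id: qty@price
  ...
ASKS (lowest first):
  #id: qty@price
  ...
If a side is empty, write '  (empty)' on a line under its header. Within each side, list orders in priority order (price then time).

Answer: BIDS (highest first):
  #4: 3@103
  #5: 8@103
  #2: 7@102
  #6: 7@96
ASKS (lowest first):
  (empty)

Derivation:
After op 1 [order #1] limit_sell(price=97, qty=3): fills=none; bids=[-] asks=[#1:3@97]
After op 2 [order #2] limit_buy(price=102, qty=10): fills=#2x#1:3@97; bids=[#2:7@102] asks=[-]
After op 3 [order #3] limit_buy(price=97, qty=2): fills=none; bids=[#2:7@102 #3:2@97] asks=[-]
After op 4 [order #4] limit_buy(price=103, qty=4): fills=none; bids=[#4:4@103 #2:7@102 #3:2@97] asks=[-]
After op 5 [order #5] limit_buy(price=103, qty=8): fills=none; bids=[#4:4@103 #5:8@103 #2:7@102 #3:2@97] asks=[-]
After op 6 [order #6] limit_buy(price=96, qty=7): fills=none; bids=[#4:4@103 #5:8@103 #2:7@102 #3:2@97 #6:7@96] asks=[-]
After op 7 cancel(order #3): fills=none; bids=[#4:4@103 #5:8@103 #2:7@102 #6:7@96] asks=[-]
After op 8 [order #7] limit_sell(price=103, qty=1): fills=#4x#7:1@103; bids=[#4:3@103 #5:8@103 #2:7@102 #6:7@96] asks=[-]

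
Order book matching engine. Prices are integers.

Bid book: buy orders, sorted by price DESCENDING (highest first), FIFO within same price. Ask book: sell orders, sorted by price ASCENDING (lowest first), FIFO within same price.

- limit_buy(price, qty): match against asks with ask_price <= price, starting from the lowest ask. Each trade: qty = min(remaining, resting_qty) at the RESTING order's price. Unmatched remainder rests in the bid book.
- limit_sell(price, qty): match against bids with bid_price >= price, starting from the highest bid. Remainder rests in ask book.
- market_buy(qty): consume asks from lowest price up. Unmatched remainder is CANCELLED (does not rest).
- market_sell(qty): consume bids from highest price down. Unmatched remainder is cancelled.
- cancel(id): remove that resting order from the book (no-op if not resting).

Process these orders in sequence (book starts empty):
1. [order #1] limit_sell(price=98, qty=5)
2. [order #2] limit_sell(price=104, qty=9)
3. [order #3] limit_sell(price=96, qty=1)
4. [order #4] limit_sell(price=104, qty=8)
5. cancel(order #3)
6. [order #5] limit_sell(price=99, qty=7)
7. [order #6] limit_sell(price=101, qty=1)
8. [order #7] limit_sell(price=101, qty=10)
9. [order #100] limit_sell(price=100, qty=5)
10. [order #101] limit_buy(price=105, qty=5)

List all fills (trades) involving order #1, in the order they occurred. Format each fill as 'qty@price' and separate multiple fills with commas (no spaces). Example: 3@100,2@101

After op 1 [order #1] limit_sell(price=98, qty=5): fills=none; bids=[-] asks=[#1:5@98]
After op 2 [order #2] limit_sell(price=104, qty=9): fills=none; bids=[-] asks=[#1:5@98 #2:9@104]
After op 3 [order #3] limit_sell(price=96, qty=1): fills=none; bids=[-] asks=[#3:1@96 #1:5@98 #2:9@104]
After op 4 [order #4] limit_sell(price=104, qty=8): fills=none; bids=[-] asks=[#3:1@96 #1:5@98 #2:9@104 #4:8@104]
After op 5 cancel(order #3): fills=none; bids=[-] asks=[#1:5@98 #2:9@104 #4:8@104]
After op 6 [order #5] limit_sell(price=99, qty=7): fills=none; bids=[-] asks=[#1:5@98 #5:7@99 #2:9@104 #4:8@104]
After op 7 [order #6] limit_sell(price=101, qty=1): fills=none; bids=[-] asks=[#1:5@98 #5:7@99 #6:1@101 #2:9@104 #4:8@104]
After op 8 [order #7] limit_sell(price=101, qty=10): fills=none; bids=[-] asks=[#1:5@98 #5:7@99 #6:1@101 #7:10@101 #2:9@104 #4:8@104]
After op 9 [order #100] limit_sell(price=100, qty=5): fills=none; bids=[-] asks=[#1:5@98 #5:7@99 #100:5@100 #6:1@101 #7:10@101 #2:9@104 #4:8@104]
After op 10 [order #101] limit_buy(price=105, qty=5): fills=#101x#1:5@98; bids=[-] asks=[#5:7@99 #100:5@100 #6:1@101 #7:10@101 #2:9@104 #4:8@104]

Answer: 5@98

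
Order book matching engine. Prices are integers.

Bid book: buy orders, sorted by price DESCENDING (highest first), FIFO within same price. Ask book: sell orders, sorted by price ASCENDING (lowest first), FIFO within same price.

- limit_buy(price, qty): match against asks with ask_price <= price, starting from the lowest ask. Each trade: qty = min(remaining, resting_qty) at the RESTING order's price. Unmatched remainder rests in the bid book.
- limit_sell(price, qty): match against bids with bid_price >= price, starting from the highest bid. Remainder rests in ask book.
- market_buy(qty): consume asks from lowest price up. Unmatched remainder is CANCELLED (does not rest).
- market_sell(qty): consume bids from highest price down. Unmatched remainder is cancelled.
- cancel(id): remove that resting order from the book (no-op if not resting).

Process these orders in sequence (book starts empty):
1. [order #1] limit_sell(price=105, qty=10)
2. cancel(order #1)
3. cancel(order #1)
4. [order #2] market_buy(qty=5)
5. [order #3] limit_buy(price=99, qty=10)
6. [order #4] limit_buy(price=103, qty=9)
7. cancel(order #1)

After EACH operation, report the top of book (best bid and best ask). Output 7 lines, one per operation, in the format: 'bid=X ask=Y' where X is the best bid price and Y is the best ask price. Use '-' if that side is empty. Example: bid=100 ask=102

Answer: bid=- ask=105
bid=- ask=-
bid=- ask=-
bid=- ask=-
bid=99 ask=-
bid=103 ask=-
bid=103 ask=-

Derivation:
After op 1 [order #1] limit_sell(price=105, qty=10): fills=none; bids=[-] asks=[#1:10@105]
After op 2 cancel(order #1): fills=none; bids=[-] asks=[-]
After op 3 cancel(order #1): fills=none; bids=[-] asks=[-]
After op 4 [order #2] market_buy(qty=5): fills=none; bids=[-] asks=[-]
After op 5 [order #3] limit_buy(price=99, qty=10): fills=none; bids=[#3:10@99] asks=[-]
After op 6 [order #4] limit_buy(price=103, qty=9): fills=none; bids=[#4:9@103 #3:10@99] asks=[-]
After op 7 cancel(order #1): fills=none; bids=[#4:9@103 #3:10@99] asks=[-]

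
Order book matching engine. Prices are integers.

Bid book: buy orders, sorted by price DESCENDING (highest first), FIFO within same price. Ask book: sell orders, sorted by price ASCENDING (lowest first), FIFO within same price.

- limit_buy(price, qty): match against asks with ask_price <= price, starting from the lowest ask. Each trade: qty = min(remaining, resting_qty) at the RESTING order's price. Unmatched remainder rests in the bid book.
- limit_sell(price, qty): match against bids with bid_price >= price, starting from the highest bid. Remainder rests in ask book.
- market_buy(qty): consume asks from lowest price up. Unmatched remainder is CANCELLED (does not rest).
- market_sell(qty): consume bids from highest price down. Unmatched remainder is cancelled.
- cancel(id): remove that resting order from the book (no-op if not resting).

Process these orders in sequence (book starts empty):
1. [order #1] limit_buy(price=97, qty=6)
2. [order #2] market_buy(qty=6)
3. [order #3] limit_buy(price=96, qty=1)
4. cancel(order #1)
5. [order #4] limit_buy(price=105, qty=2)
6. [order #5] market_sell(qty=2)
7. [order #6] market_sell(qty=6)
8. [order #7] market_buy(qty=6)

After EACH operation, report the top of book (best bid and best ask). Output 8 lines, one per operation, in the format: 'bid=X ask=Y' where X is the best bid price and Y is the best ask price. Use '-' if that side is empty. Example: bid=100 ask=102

After op 1 [order #1] limit_buy(price=97, qty=6): fills=none; bids=[#1:6@97] asks=[-]
After op 2 [order #2] market_buy(qty=6): fills=none; bids=[#1:6@97] asks=[-]
After op 3 [order #3] limit_buy(price=96, qty=1): fills=none; bids=[#1:6@97 #3:1@96] asks=[-]
After op 4 cancel(order #1): fills=none; bids=[#3:1@96] asks=[-]
After op 5 [order #4] limit_buy(price=105, qty=2): fills=none; bids=[#4:2@105 #3:1@96] asks=[-]
After op 6 [order #5] market_sell(qty=2): fills=#4x#5:2@105; bids=[#3:1@96] asks=[-]
After op 7 [order #6] market_sell(qty=6): fills=#3x#6:1@96; bids=[-] asks=[-]
After op 8 [order #7] market_buy(qty=6): fills=none; bids=[-] asks=[-]

Answer: bid=97 ask=-
bid=97 ask=-
bid=97 ask=-
bid=96 ask=-
bid=105 ask=-
bid=96 ask=-
bid=- ask=-
bid=- ask=-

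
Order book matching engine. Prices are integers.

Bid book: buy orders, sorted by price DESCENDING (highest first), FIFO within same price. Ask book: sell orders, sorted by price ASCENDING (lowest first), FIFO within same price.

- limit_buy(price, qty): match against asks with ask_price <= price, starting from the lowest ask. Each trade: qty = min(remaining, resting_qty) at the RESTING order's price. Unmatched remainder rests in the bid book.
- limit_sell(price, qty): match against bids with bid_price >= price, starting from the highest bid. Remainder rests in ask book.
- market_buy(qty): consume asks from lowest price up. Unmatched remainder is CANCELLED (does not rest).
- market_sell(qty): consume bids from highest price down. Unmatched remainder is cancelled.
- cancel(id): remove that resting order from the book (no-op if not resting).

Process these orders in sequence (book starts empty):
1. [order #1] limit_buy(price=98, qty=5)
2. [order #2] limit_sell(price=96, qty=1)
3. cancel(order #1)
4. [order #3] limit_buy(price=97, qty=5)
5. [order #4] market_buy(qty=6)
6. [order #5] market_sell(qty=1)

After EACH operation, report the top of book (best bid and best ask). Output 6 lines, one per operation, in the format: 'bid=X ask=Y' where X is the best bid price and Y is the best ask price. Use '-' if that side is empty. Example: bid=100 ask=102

After op 1 [order #1] limit_buy(price=98, qty=5): fills=none; bids=[#1:5@98] asks=[-]
After op 2 [order #2] limit_sell(price=96, qty=1): fills=#1x#2:1@98; bids=[#1:4@98] asks=[-]
After op 3 cancel(order #1): fills=none; bids=[-] asks=[-]
After op 4 [order #3] limit_buy(price=97, qty=5): fills=none; bids=[#3:5@97] asks=[-]
After op 5 [order #4] market_buy(qty=6): fills=none; bids=[#3:5@97] asks=[-]
After op 6 [order #5] market_sell(qty=1): fills=#3x#5:1@97; bids=[#3:4@97] asks=[-]

Answer: bid=98 ask=-
bid=98 ask=-
bid=- ask=-
bid=97 ask=-
bid=97 ask=-
bid=97 ask=-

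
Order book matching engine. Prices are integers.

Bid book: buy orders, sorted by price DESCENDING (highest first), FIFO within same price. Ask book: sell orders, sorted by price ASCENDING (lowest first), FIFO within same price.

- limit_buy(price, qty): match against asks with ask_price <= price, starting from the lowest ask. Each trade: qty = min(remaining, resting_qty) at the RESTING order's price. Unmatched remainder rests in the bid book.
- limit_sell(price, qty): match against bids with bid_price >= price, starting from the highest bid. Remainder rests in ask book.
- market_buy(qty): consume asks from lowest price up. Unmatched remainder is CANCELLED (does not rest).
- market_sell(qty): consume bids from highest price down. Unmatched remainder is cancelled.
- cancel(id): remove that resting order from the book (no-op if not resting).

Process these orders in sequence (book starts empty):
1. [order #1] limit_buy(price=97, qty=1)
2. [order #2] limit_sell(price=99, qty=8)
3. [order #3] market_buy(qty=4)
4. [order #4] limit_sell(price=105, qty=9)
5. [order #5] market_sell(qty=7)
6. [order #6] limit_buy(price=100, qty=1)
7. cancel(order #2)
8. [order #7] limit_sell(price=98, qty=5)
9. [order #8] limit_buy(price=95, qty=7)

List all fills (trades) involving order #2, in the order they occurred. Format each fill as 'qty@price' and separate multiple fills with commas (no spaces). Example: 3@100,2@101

After op 1 [order #1] limit_buy(price=97, qty=1): fills=none; bids=[#1:1@97] asks=[-]
After op 2 [order #2] limit_sell(price=99, qty=8): fills=none; bids=[#1:1@97] asks=[#2:8@99]
After op 3 [order #3] market_buy(qty=4): fills=#3x#2:4@99; bids=[#1:1@97] asks=[#2:4@99]
After op 4 [order #4] limit_sell(price=105, qty=9): fills=none; bids=[#1:1@97] asks=[#2:4@99 #4:9@105]
After op 5 [order #5] market_sell(qty=7): fills=#1x#5:1@97; bids=[-] asks=[#2:4@99 #4:9@105]
After op 6 [order #6] limit_buy(price=100, qty=1): fills=#6x#2:1@99; bids=[-] asks=[#2:3@99 #4:9@105]
After op 7 cancel(order #2): fills=none; bids=[-] asks=[#4:9@105]
After op 8 [order #7] limit_sell(price=98, qty=5): fills=none; bids=[-] asks=[#7:5@98 #4:9@105]
After op 9 [order #8] limit_buy(price=95, qty=7): fills=none; bids=[#8:7@95] asks=[#7:5@98 #4:9@105]

Answer: 4@99,1@99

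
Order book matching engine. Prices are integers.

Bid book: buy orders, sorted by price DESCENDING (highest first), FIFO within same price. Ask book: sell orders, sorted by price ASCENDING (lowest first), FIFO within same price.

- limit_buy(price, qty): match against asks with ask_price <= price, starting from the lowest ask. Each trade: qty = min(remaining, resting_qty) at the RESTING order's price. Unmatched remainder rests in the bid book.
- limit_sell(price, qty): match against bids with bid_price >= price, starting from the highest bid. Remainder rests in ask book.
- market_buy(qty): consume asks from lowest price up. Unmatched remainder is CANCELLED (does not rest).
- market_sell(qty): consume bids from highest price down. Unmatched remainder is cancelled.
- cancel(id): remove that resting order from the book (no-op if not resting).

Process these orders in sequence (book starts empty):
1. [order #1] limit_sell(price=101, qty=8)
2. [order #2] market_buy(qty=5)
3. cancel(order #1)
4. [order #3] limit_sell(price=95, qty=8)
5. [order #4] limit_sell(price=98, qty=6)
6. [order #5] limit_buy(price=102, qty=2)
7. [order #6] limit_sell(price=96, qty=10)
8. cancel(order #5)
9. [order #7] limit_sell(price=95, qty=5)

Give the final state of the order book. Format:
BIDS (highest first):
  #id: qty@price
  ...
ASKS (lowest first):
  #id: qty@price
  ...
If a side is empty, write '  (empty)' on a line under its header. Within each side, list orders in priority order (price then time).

Answer: BIDS (highest first):
  (empty)
ASKS (lowest first):
  #3: 6@95
  #7: 5@95
  #6: 10@96
  #4: 6@98

Derivation:
After op 1 [order #1] limit_sell(price=101, qty=8): fills=none; bids=[-] asks=[#1:8@101]
After op 2 [order #2] market_buy(qty=5): fills=#2x#1:5@101; bids=[-] asks=[#1:3@101]
After op 3 cancel(order #1): fills=none; bids=[-] asks=[-]
After op 4 [order #3] limit_sell(price=95, qty=8): fills=none; bids=[-] asks=[#3:8@95]
After op 5 [order #4] limit_sell(price=98, qty=6): fills=none; bids=[-] asks=[#3:8@95 #4:6@98]
After op 6 [order #5] limit_buy(price=102, qty=2): fills=#5x#3:2@95; bids=[-] asks=[#3:6@95 #4:6@98]
After op 7 [order #6] limit_sell(price=96, qty=10): fills=none; bids=[-] asks=[#3:6@95 #6:10@96 #4:6@98]
After op 8 cancel(order #5): fills=none; bids=[-] asks=[#3:6@95 #6:10@96 #4:6@98]
After op 9 [order #7] limit_sell(price=95, qty=5): fills=none; bids=[-] asks=[#3:6@95 #7:5@95 #6:10@96 #4:6@98]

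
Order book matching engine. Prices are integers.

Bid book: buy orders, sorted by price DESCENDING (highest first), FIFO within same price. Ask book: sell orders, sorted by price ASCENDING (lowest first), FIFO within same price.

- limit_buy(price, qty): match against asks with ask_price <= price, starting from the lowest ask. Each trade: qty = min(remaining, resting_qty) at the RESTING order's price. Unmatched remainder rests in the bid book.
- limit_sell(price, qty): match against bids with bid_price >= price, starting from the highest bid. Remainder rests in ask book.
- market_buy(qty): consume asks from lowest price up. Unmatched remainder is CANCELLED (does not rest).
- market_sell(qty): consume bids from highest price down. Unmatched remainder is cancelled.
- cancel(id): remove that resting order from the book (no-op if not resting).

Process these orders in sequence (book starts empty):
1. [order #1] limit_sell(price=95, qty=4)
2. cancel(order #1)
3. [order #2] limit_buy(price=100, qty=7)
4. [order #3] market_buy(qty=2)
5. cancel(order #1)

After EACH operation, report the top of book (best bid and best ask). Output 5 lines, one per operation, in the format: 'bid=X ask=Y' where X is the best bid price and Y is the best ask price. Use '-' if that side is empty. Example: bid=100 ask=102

After op 1 [order #1] limit_sell(price=95, qty=4): fills=none; bids=[-] asks=[#1:4@95]
After op 2 cancel(order #1): fills=none; bids=[-] asks=[-]
After op 3 [order #2] limit_buy(price=100, qty=7): fills=none; bids=[#2:7@100] asks=[-]
After op 4 [order #3] market_buy(qty=2): fills=none; bids=[#2:7@100] asks=[-]
After op 5 cancel(order #1): fills=none; bids=[#2:7@100] asks=[-]

Answer: bid=- ask=95
bid=- ask=-
bid=100 ask=-
bid=100 ask=-
bid=100 ask=-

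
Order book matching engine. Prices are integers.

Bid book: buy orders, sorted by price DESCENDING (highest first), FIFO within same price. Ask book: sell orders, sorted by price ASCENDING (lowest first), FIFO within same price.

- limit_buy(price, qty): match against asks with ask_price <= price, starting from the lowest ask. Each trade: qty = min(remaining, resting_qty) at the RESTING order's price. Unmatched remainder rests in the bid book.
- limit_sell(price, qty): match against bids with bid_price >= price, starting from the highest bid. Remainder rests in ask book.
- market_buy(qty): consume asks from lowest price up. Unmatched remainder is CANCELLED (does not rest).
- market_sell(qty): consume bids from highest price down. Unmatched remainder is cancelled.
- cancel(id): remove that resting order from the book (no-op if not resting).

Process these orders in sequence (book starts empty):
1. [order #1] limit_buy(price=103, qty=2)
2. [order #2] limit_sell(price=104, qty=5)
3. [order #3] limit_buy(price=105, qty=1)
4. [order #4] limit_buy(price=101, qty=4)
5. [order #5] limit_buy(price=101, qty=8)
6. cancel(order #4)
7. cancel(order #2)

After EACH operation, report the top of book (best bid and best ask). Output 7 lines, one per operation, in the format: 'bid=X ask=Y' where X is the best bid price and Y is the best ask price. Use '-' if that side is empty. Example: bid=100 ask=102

Answer: bid=103 ask=-
bid=103 ask=104
bid=103 ask=104
bid=103 ask=104
bid=103 ask=104
bid=103 ask=104
bid=103 ask=-

Derivation:
After op 1 [order #1] limit_buy(price=103, qty=2): fills=none; bids=[#1:2@103] asks=[-]
After op 2 [order #2] limit_sell(price=104, qty=5): fills=none; bids=[#1:2@103] asks=[#2:5@104]
After op 3 [order #3] limit_buy(price=105, qty=1): fills=#3x#2:1@104; bids=[#1:2@103] asks=[#2:4@104]
After op 4 [order #4] limit_buy(price=101, qty=4): fills=none; bids=[#1:2@103 #4:4@101] asks=[#2:4@104]
After op 5 [order #5] limit_buy(price=101, qty=8): fills=none; bids=[#1:2@103 #4:4@101 #5:8@101] asks=[#2:4@104]
After op 6 cancel(order #4): fills=none; bids=[#1:2@103 #5:8@101] asks=[#2:4@104]
After op 7 cancel(order #2): fills=none; bids=[#1:2@103 #5:8@101] asks=[-]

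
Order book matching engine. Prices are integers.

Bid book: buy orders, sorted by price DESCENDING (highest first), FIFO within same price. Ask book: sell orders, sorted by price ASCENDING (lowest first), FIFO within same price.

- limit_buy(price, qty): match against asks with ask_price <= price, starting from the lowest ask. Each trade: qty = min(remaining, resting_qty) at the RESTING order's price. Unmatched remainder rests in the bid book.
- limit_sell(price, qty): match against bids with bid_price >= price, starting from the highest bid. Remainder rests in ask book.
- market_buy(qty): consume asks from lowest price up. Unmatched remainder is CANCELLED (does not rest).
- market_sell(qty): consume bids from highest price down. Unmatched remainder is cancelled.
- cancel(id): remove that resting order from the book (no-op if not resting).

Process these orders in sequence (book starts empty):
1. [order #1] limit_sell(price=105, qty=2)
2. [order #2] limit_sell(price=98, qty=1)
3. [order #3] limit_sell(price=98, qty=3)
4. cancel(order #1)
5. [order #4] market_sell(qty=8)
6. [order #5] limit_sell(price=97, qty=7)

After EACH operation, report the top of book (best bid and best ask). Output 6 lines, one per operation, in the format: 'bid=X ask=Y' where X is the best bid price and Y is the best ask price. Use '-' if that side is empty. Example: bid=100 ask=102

After op 1 [order #1] limit_sell(price=105, qty=2): fills=none; bids=[-] asks=[#1:2@105]
After op 2 [order #2] limit_sell(price=98, qty=1): fills=none; bids=[-] asks=[#2:1@98 #1:2@105]
After op 3 [order #3] limit_sell(price=98, qty=3): fills=none; bids=[-] asks=[#2:1@98 #3:3@98 #1:2@105]
After op 4 cancel(order #1): fills=none; bids=[-] asks=[#2:1@98 #3:3@98]
After op 5 [order #4] market_sell(qty=8): fills=none; bids=[-] asks=[#2:1@98 #3:3@98]
After op 6 [order #5] limit_sell(price=97, qty=7): fills=none; bids=[-] asks=[#5:7@97 #2:1@98 #3:3@98]

Answer: bid=- ask=105
bid=- ask=98
bid=- ask=98
bid=- ask=98
bid=- ask=98
bid=- ask=97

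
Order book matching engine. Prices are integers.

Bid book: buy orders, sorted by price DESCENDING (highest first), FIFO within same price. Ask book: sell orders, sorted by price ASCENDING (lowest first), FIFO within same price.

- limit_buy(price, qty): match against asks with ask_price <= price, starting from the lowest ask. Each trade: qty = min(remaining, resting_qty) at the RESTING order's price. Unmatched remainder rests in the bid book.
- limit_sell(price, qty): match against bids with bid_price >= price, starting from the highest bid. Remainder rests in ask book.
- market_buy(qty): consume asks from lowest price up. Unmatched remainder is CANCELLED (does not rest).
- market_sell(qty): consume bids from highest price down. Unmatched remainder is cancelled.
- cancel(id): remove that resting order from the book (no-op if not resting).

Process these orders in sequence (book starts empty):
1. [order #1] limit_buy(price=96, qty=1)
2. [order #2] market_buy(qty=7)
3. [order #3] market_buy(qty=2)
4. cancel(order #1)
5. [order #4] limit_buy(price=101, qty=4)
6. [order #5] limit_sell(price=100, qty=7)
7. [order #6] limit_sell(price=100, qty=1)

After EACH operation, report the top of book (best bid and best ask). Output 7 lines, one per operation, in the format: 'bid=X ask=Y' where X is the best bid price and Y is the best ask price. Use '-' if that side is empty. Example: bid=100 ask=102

Answer: bid=96 ask=-
bid=96 ask=-
bid=96 ask=-
bid=- ask=-
bid=101 ask=-
bid=- ask=100
bid=- ask=100

Derivation:
After op 1 [order #1] limit_buy(price=96, qty=1): fills=none; bids=[#1:1@96] asks=[-]
After op 2 [order #2] market_buy(qty=7): fills=none; bids=[#1:1@96] asks=[-]
After op 3 [order #3] market_buy(qty=2): fills=none; bids=[#1:1@96] asks=[-]
After op 4 cancel(order #1): fills=none; bids=[-] asks=[-]
After op 5 [order #4] limit_buy(price=101, qty=4): fills=none; bids=[#4:4@101] asks=[-]
After op 6 [order #5] limit_sell(price=100, qty=7): fills=#4x#5:4@101; bids=[-] asks=[#5:3@100]
After op 7 [order #6] limit_sell(price=100, qty=1): fills=none; bids=[-] asks=[#5:3@100 #6:1@100]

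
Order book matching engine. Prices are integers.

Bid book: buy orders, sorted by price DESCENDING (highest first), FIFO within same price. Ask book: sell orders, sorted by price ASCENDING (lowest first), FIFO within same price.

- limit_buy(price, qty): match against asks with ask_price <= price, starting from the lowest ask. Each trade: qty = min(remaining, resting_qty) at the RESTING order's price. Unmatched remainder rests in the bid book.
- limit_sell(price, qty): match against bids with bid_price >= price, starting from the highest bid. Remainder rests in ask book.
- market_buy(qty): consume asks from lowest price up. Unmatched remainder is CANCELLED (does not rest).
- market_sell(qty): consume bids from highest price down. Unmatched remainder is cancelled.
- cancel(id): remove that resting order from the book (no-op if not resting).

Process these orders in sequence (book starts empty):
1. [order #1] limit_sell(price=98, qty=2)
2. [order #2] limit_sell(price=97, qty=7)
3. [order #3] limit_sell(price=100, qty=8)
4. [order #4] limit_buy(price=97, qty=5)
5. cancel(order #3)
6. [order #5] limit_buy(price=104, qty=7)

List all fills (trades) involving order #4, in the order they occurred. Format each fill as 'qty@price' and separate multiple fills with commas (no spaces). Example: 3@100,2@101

Answer: 5@97

Derivation:
After op 1 [order #1] limit_sell(price=98, qty=2): fills=none; bids=[-] asks=[#1:2@98]
After op 2 [order #2] limit_sell(price=97, qty=7): fills=none; bids=[-] asks=[#2:7@97 #1:2@98]
After op 3 [order #3] limit_sell(price=100, qty=8): fills=none; bids=[-] asks=[#2:7@97 #1:2@98 #3:8@100]
After op 4 [order #4] limit_buy(price=97, qty=5): fills=#4x#2:5@97; bids=[-] asks=[#2:2@97 #1:2@98 #3:8@100]
After op 5 cancel(order #3): fills=none; bids=[-] asks=[#2:2@97 #1:2@98]
After op 6 [order #5] limit_buy(price=104, qty=7): fills=#5x#2:2@97 #5x#1:2@98; bids=[#5:3@104] asks=[-]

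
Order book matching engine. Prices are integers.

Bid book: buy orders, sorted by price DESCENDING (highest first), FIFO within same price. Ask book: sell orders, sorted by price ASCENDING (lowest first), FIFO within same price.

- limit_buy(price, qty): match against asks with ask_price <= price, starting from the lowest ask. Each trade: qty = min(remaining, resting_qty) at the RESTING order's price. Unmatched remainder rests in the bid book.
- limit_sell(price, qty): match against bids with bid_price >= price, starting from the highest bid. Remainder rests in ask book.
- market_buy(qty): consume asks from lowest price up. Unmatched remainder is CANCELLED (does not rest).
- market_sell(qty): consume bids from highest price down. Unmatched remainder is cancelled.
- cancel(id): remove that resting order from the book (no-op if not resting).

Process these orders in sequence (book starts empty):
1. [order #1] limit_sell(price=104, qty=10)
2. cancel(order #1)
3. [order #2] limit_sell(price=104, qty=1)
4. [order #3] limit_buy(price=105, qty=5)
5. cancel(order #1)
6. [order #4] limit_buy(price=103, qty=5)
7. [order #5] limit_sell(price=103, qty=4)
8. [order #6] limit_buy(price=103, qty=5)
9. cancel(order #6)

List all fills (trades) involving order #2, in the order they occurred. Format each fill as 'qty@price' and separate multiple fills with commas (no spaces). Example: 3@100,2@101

Answer: 1@104

Derivation:
After op 1 [order #1] limit_sell(price=104, qty=10): fills=none; bids=[-] asks=[#1:10@104]
After op 2 cancel(order #1): fills=none; bids=[-] asks=[-]
After op 3 [order #2] limit_sell(price=104, qty=1): fills=none; bids=[-] asks=[#2:1@104]
After op 4 [order #3] limit_buy(price=105, qty=5): fills=#3x#2:1@104; bids=[#3:4@105] asks=[-]
After op 5 cancel(order #1): fills=none; bids=[#3:4@105] asks=[-]
After op 6 [order #4] limit_buy(price=103, qty=5): fills=none; bids=[#3:4@105 #4:5@103] asks=[-]
After op 7 [order #5] limit_sell(price=103, qty=4): fills=#3x#5:4@105; bids=[#4:5@103] asks=[-]
After op 8 [order #6] limit_buy(price=103, qty=5): fills=none; bids=[#4:5@103 #6:5@103] asks=[-]
After op 9 cancel(order #6): fills=none; bids=[#4:5@103] asks=[-]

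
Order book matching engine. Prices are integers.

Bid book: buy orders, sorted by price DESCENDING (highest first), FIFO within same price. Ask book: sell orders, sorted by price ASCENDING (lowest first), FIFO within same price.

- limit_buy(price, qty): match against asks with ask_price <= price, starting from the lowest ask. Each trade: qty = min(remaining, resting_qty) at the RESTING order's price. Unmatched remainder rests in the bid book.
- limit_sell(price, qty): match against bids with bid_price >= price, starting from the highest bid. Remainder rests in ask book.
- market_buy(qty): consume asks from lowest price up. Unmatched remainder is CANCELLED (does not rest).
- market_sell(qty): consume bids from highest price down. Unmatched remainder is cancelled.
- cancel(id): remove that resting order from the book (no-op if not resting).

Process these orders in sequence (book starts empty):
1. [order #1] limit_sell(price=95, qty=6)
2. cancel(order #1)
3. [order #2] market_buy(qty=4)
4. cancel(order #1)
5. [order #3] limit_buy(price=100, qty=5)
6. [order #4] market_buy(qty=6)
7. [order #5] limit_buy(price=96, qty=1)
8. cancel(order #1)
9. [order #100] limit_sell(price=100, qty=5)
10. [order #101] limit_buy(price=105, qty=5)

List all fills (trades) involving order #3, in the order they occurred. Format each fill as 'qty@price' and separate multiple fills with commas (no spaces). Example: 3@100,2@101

Answer: 5@100

Derivation:
After op 1 [order #1] limit_sell(price=95, qty=6): fills=none; bids=[-] asks=[#1:6@95]
After op 2 cancel(order #1): fills=none; bids=[-] asks=[-]
After op 3 [order #2] market_buy(qty=4): fills=none; bids=[-] asks=[-]
After op 4 cancel(order #1): fills=none; bids=[-] asks=[-]
After op 5 [order #3] limit_buy(price=100, qty=5): fills=none; bids=[#3:5@100] asks=[-]
After op 6 [order #4] market_buy(qty=6): fills=none; bids=[#3:5@100] asks=[-]
After op 7 [order #5] limit_buy(price=96, qty=1): fills=none; bids=[#3:5@100 #5:1@96] asks=[-]
After op 8 cancel(order #1): fills=none; bids=[#3:5@100 #5:1@96] asks=[-]
After op 9 [order #100] limit_sell(price=100, qty=5): fills=#3x#100:5@100; bids=[#5:1@96] asks=[-]
After op 10 [order #101] limit_buy(price=105, qty=5): fills=none; bids=[#101:5@105 #5:1@96] asks=[-]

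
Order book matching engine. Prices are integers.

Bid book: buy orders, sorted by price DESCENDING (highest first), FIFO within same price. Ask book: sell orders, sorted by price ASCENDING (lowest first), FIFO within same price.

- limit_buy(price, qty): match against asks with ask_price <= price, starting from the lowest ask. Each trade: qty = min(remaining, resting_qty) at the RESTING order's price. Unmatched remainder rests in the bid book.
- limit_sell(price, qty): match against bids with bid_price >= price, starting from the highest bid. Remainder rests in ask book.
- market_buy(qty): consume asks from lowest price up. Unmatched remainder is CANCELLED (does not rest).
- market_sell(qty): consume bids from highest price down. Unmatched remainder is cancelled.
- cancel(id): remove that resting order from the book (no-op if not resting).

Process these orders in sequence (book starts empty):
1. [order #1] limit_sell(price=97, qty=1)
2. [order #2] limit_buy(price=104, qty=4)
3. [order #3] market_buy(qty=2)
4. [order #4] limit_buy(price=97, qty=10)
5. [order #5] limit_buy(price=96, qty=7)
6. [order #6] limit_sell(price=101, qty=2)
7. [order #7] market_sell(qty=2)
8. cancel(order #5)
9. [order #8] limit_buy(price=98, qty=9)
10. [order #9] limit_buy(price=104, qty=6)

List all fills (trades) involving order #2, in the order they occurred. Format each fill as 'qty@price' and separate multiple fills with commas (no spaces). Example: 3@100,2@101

After op 1 [order #1] limit_sell(price=97, qty=1): fills=none; bids=[-] asks=[#1:1@97]
After op 2 [order #2] limit_buy(price=104, qty=4): fills=#2x#1:1@97; bids=[#2:3@104] asks=[-]
After op 3 [order #3] market_buy(qty=2): fills=none; bids=[#2:3@104] asks=[-]
After op 4 [order #4] limit_buy(price=97, qty=10): fills=none; bids=[#2:3@104 #4:10@97] asks=[-]
After op 5 [order #5] limit_buy(price=96, qty=7): fills=none; bids=[#2:3@104 #4:10@97 #5:7@96] asks=[-]
After op 6 [order #6] limit_sell(price=101, qty=2): fills=#2x#6:2@104; bids=[#2:1@104 #4:10@97 #5:7@96] asks=[-]
After op 7 [order #7] market_sell(qty=2): fills=#2x#7:1@104 #4x#7:1@97; bids=[#4:9@97 #5:7@96] asks=[-]
After op 8 cancel(order #5): fills=none; bids=[#4:9@97] asks=[-]
After op 9 [order #8] limit_buy(price=98, qty=9): fills=none; bids=[#8:9@98 #4:9@97] asks=[-]
After op 10 [order #9] limit_buy(price=104, qty=6): fills=none; bids=[#9:6@104 #8:9@98 #4:9@97] asks=[-]

Answer: 1@97,2@104,1@104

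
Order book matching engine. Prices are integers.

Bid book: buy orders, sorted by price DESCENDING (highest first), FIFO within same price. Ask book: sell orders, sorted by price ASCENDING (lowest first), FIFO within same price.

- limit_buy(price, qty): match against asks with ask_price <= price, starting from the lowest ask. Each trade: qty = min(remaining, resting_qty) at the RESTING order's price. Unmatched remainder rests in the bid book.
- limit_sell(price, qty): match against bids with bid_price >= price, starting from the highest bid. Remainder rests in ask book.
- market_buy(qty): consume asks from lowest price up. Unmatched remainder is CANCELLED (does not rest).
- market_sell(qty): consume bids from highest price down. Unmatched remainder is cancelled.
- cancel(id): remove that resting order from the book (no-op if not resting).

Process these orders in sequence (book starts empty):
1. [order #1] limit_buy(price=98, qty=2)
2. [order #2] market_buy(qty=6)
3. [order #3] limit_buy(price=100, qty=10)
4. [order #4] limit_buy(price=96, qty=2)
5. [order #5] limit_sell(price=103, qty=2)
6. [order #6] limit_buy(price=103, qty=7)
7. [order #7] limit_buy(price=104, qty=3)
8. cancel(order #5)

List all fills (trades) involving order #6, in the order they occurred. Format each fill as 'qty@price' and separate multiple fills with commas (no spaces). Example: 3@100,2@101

Answer: 2@103

Derivation:
After op 1 [order #1] limit_buy(price=98, qty=2): fills=none; bids=[#1:2@98] asks=[-]
After op 2 [order #2] market_buy(qty=6): fills=none; bids=[#1:2@98] asks=[-]
After op 3 [order #3] limit_buy(price=100, qty=10): fills=none; bids=[#3:10@100 #1:2@98] asks=[-]
After op 4 [order #4] limit_buy(price=96, qty=2): fills=none; bids=[#3:10@100 #1:2@98 #4:2@96] asks=[-]
After op 5 [order #5] limit_sell(price=103, qty=2): fills=none; bids=[#3:10@100 #1:2@98 #4:2@96] asks=[#5:2@103]
After op 6 [order #6] limit_buy(price=103, qty=7): fills=#6x#5:2@103; bids=[#6:5@103 #3:10@100 #1:2@98 #4:2@96] asks=[-]
After op 7 [order #7] limit_buy(price=104, qty=3): fills=none; bids=[#7:3@104 #6:5@103 #3:10@100 #1:2@98 #4:2@96] asks=[-]
After op 8 cancel(order #5): fills=none; bids=[#7:3@104 #6:5@103 #3:10@100 #1:2@98 #4:2@96] asks=[-]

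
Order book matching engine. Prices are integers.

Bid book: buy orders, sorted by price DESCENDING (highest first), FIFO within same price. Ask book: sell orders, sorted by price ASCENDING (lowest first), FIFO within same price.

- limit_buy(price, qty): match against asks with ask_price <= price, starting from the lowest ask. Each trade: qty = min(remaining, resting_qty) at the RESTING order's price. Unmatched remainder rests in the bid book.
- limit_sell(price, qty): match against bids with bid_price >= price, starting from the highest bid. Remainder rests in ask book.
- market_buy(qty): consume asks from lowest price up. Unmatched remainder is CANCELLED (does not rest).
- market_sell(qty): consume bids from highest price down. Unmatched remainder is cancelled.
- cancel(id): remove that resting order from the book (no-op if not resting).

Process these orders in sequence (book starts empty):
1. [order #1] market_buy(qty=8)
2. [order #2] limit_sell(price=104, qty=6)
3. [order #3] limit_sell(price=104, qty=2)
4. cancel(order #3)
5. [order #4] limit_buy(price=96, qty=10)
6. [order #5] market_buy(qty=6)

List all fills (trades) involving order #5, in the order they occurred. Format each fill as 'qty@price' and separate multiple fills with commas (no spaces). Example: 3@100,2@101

Answer: 6@104

Derivation:
After op 1 [order #1] market_buy(qty=8): fills=none; bids=[-] asks=[-]
After op 2 [order #2] limit_sell(price=104, qty=6): fills=none; bids=[-] asks=[#2:6@104]
After op 3 [order #3] limit_sell(price=104, qty=2): fills=none; bids=[-] asks=[#2:6@104 #3:2@104]
After op 4 cancel(order #3): fills=none; bids=[-] asks=[#2:6@104]
After op 5 [order #4] limit_buy(price=96, qty=10): fills=none; bids=[#4:10@96] asks=[#2:6@104]
After op 6 [order #5] market_buy(qty=6): fills=#5x#2:6@104; bids=[#4:10@96] asks=[-]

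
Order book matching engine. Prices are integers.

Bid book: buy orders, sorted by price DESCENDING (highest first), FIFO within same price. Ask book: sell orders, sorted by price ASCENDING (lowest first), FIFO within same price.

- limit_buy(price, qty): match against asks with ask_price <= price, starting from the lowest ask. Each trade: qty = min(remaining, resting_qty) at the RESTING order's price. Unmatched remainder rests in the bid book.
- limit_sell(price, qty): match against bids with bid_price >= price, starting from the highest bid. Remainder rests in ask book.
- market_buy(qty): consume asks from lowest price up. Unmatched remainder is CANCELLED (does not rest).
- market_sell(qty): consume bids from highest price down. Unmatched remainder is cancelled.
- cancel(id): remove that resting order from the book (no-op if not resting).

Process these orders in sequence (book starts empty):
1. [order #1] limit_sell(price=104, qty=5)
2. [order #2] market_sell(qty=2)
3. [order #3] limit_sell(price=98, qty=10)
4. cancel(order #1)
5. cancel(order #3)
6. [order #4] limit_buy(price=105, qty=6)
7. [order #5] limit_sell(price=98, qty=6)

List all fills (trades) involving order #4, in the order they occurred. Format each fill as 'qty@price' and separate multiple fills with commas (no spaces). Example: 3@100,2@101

After op 1 [order #1] limit_sell(price=104, qty=5): fills=none; bids=[-] asks=[#1:5@104]
After op 2 [order #2] market_sell(qty=2): fills=none; bids=[-] asks=[#1:5@104]
After op 3 [order #3] limit_sell(price=98, qty=10): fills=none; bids=[-] asks=[#3:10@98 #1:5@104]
After op 4 cancel(order #1): fills=none; bids=[-] asks=[#3:10@98]
After op 5 cancel(order #3): fills=none; bids=[-] asks=[-]
After op 6 [order #4] limit_buy(price=105, qty=6): fills=none; bids=[#4:6@105] asks=[-]
After op 7 [order #5] limit_sell(price=98, qty=6): fills=#4x#5:6@105; bids=[-] asks=[-]

Answer: 6@105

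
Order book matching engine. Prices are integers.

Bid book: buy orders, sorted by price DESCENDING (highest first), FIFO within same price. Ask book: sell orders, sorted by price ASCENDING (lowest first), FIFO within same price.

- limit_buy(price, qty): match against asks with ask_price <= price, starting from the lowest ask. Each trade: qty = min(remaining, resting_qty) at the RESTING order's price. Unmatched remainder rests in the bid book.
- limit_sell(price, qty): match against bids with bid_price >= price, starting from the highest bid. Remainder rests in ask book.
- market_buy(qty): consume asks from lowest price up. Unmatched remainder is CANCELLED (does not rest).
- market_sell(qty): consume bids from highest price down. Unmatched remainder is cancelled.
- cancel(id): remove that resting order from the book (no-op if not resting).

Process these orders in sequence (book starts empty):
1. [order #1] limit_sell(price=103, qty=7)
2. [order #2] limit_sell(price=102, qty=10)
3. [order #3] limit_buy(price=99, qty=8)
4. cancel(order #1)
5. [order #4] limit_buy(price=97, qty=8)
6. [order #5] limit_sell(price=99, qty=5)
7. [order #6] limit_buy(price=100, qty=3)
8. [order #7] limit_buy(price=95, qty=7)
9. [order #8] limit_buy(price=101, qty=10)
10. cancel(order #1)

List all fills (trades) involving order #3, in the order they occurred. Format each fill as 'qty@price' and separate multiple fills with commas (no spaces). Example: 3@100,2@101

Answer: 5@99

Derivation:
After op 1 [order #1] limit_sell(price=103, qty=7): fills=none; bids=[-] asks=[#1:7@103]
After op 2 [order #2] limit_sell(price=102, qty=10): fills=none; bids=[-] asks=[#2:10@102 #1:7@103]
After op 3 [order #3] limit_buy(price=99, qty=8): fills=none; bids=[#3:8@99] asks=[#2:10@102 #1:7@103]
After op 4 cancel(order #1): fills=none; bids=[#3:8@99] asks=[#2:10@102]
After op 5 [order #4] limit_buy(price=97, qty=8): fills=none; bids=[#3:8@99 #4:8@97] asks=[#2:10@102]
After op 6 [order #5] limit_sell(price=99, qty=5): fills=#3x#5:5@99; bids=[#3:3@99 #4:8@97] asks=[#2:10@102]
After op 7 [order #6] limit_buy(price=100, qty=3): fills=none; bids=[#6:3@100 #3:3@99 #4:8@97] asks=[#2:10@102]
After op 8 [order #7] limit_buy(price=95, qty=7): fills=none; bids=[#6:3@100 #3:3@99 #4:8@97 #7:7@95] asks=[#2:10@102]
After op 9 [order #8] limit_buy(price=101, qty=10): fills=none; bids=[#8:10@101 #6:3@100 #3:3@99 #4:8@97 #7:7@95] asks=[#2:10@102]
After op 10 cancel(order #1): fills=none; bids=[#8:10@101 #6:3@100 #3:3@99 #4:8@97 #7:7@95] asks=[#2:10@102]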